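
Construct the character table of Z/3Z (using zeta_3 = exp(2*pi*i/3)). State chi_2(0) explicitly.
Character table of Z/3Z (irreps indexed chi_0,...,chi_2 with chi_k(m) = zeta_3^(k*m), zeta_3 = exp(2*pi*i/3)):
  irrep \ class  {0} (size 1)  {1} (size 1)    {2} (size 1)  
  chi_0          1             1               1             
  chi_1          1             exp(2*I*pi/3)   exp(-2*I*pi/3)
  chi_2          1             exp(-2*I*pi/3)  exp(2*I*pi/3) 

Spot check: chi_2(0) = zeta_3^(2*0) = zeta_3^0 = 1.

Argument: Z/3Z is abelian, so all 3 irreducible complex representations are 1-dimensional. They are given by chi_k(m) = zeta_3^(k*m) for k = 0,...,2. Row orthogonality: sum_m chi_k(m) conj(chi_l(m)) = 3 * [k = l].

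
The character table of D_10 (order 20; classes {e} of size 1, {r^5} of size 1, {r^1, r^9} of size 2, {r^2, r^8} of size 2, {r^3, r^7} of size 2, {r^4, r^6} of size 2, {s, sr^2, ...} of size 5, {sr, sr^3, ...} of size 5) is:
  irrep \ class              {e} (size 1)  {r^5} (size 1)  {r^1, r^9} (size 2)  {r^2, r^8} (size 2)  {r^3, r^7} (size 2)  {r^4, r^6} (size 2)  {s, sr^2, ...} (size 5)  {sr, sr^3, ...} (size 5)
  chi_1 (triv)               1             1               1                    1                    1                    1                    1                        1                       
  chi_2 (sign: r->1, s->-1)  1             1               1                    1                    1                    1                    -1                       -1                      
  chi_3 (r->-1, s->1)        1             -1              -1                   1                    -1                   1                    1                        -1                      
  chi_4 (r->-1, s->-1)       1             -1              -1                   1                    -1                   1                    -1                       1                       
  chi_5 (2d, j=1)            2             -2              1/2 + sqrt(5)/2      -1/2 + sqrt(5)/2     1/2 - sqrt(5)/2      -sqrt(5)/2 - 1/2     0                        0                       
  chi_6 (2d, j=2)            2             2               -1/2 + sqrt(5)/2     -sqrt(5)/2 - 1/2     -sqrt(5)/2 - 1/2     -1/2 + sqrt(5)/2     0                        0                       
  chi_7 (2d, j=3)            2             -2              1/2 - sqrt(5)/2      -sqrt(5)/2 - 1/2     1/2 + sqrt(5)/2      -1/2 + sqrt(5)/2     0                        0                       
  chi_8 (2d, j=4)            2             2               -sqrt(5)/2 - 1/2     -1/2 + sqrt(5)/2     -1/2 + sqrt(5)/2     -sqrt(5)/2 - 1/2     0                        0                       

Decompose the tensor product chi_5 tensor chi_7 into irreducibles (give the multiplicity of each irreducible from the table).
chi_5 tensor chi_7 = chi_6 + chi_8 (all other irreducibles have multiplicity 0).

Argument: The character of a tensor product is the pointwise product (chi_5 * chi_7)(C) = chi_5(C) * chi_7(C):
  {e}: (2)*(2), {r^5}: (-2)*(-2), {r^1, r^9}: (1/2 + sqrt(5)/2)*(1/2 - sqrt(5)/2), {r^2, r^8}: (-1/2 + sqrt(5)/2)*(-sqrt(5)/2 - 1/2), {r^3, r^7}: (1/2 - sqrt(5)/2)*(1/2 + sqrt(5)/2), {r^4, r^6}: (-sqrt(5)/2 - 1/2)*(-1/2 + sqrt(5)/2), {s, sr^2, ...}: (0)*(0), {sr, sr^3, ...}: (0)*(0)
so (chi_5 * chi_7) takes values
  {e} -> 4, {r^5} -> 4, {r^1, r^9} -> -1, {r^2, r^8} -> -1, {r^3, r^7} -> -1, {r^4, r^6} -> -1, {s, sr^2, ...} -> 0, {sr, sr^3, ...} -> 0.
Now take the inner product of this character with each irreducible chi from the table, <chi_5*chi_7, chi> = (1/20) sum_C |C| (chi_5*chi_7)(C) conj(chi(C)):
  <chi_5*chi_7, chi_1> = (1/20)[1*(4)*conj(1) + 1*(4)*conj(1) + 2*(-1)*conj(1) + 2*(-1)*conj(1) + 2*(-1)*conj(1) + 2*(-1)*conj(1) + 5*(0)*conj(1) + 5*(0)*conj(1)]
      = (1/20)[(4) + (4) + (-2) + (-2) + (-2) + (-2) + (0) + (0)] = 0/20 = 0
  <chi_5*chi_7, chi_2> = (1/20)[1*(4)*conj(1) + 1*(4)*conj(1) + 2*(-1)*conj(1) + 2*(-1)*conj(1) + 2*(-1)*conj(1) + 2*(-1)*conj(1) + 5*(0)*conj(-1) + 5*(0)*conj(-1)]
      = (1/20)[(4) + (4) + (-2) + (-2) + (-2) + (-2) + (0) + (0)] = 0/20 = 0
  <chi_5*chi_7, chi_3> = (1/20)[1*(4)*conj(1) + 1*(4)*conj(-1) + 2*(-1)*conj(-1) + 2*(-1)*conj(1) + 2*(-1)*conj(-1) + 2*(-1)*conj(1) + 5*(0)*conj(1) + 5*(0)*conj(-1)]
      = (1/20)[(4) + (-4) + (2) + (-2) + (2) + (-2) + (0) + (0)] = 0/20 = 0
  <chi_5*chi_7, chi_4> = (1/20)[1*(4)*conj(1) + 1*(4)*conj(-1) + 2*(-1)*conj(-1) + 2*(-1)*conj(1) + 2*(-1)*conj(-1) + 2*(-1)*conj(1) + 5*(0)*conj(-1) + 5*(0)*conj(1)]
      = (1/20)[(4) + (-4) + (2) + (-2) + (2) + (-2) + (0) + (0)] = 0/20 = 0
  <chi_5*chi_7, chi_5> = (1/20)[1*(4)*conj(2) + 1*(4)*conj(-2) + 2*(-1)*conj(1/2 + sqrt(5)/2) + 2*(-1)*conj(-1/2 + sqrt(5)/2) + 2*(-1)*conj(1/2 - sqrt(5)/2) + 2*(-1)*conj(-sqrt(5)/2 - 1/2) + 5*(0)*conj(0) + 5*(0)*conj(0)]
      = (1/20)[(8) + (-8) + (-sqrt(5) - 1) + (1 - sqrt(5)) + (-1 + sqrt(5)) + (1 + sqrt(5)) + (0) + (0)] = 0/20 = 0
  <chi_5*chi_7, chi_6> = (1/20)[1*(4)*conj(2) + 1*(4)*conj(2) + 2*(-1)*conj(-1/2 + sqrt(5)/2) + 2*(-1)*conj(-sqrt(5)/2 - 1/2) + 2*(-1)*conj(-sqrt(5)/2 - 1/2) + 2*(-1)*conj(-1/2 + sqrt(5)/2) + 5*(0)*conj(0) + 5*(0)*conj(0)]
      = (1/20)[(8) + (8) + (1 - sqrt(5)) + (1 + sqrt(5)) + (1 + sqrt(5)) + (1 - sqrt(5)) + (0) + (0)] = 20/20 = 1
  <chi_5*chi_7, chi_7> = (1/20)[1*(4)*conj(2) + 1*(4)*conj(-2) + 2*(-1)*conj(1/2 - sqrt(5)/2) + 2*(-1)*conj(-sqrt(5)/2 - 1/2) + 2*(-1)*conj(1/2 + sqrt(5)/2) + 2*(-1)*conj(-1/2 + sqrt(5)/2) + 5*(0)*conj(0) + 5*(0)*conj(0)]
      = (1/20)[(8) + (-8) + (-1 + sqrt(5)) + (1 + sqrt(5)) + (-sqrt(5) - 1) + (1 - sqrt(5)) + (0) + (0)] = 0/20 = 0
  <chi_5*chi_7, chi_8> = (1/20)[1*(4)*conj(2) + 1*(4)*conj(2) + 2*(-1)*conj(-sqrt(5)/2 - 1/2) + 2*(-1)*conj(-1/2 + sqrt(5)/2) + 2*(-1)*conj(-1/2 + sqrt(5)/2) + 2*(-1)*conj(-sqrt(5)/2 - 1/2) + 5*(0)*conj(0) + 5*(0)*conj(0)]
      = (1/20)[(8) + (8) + (1 + sqrt(5)) + (1 - sqrt(5)) + (1 - sqrt(5)) + (1 + sqrt(5)) + (0) + (0)] = 20/20 = 1
Hence the multiplicities are chi_6: 1, chi_8: 1. Dimension check: dim(chi_5)*dim(chi_7) = 2*2 = 4 and sum (mult * dim) = 1*2 + 1*2 = 4.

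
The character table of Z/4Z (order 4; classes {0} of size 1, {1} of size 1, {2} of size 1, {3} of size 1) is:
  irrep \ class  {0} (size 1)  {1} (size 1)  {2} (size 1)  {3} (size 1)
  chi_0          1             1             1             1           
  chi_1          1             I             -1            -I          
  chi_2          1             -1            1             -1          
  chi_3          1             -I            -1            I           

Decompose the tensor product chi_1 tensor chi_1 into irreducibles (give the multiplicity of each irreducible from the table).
chi_1 tensor chi_1 = chi_2 (all other irreducibles have multiplicity 0).

Proof sketch: The character of a tensor product is the pointwise product (chi_1 * chi_1)(C) = chi_1(C) * chi_1(C):
  {0}: (1)*(1), {1}: (I)*(I), {2}: (-1)*(-1), {3}: (-I)*(-I)
so (chi_1 * chi_1) takes values
  {0} -> 1, {1} -> -1, {2} -> 1, {3} -> -1.
Now take the inner product of this character with each irreducible chi from the table, <chi_1*chi_1, chi> = (1/4) sum_C |C| (chi_1*chi_1)(C) conj(chi(C)):
  <chi_1*chi_1, chi_0> = (1/4)[1*(1)*conj(1) + 1*(-1)*conj(1) + 1*(1)*conj(1) + 1*(-1)*conj(1)]
      = (1/4)[(1) + (-1) + (1) + (-1)] = 0/4 = 0
  <chi_1*chi_1, chi_1> = (1/4)[1*(1)*conj(1) + 1*(-1)*conj(I) + 1*(1)*conj(-1) + 1*(-1)*conj(-I)]
      = (1/4)[(1) + (I) + (-1) + (-I)] = 0/4 = 0
  <chi_1*chi_1, chi_2> = (1/4)[1*(1)*conj(1) + 1*(-1)*conj(-1) + 1*(1)*conj(1) + 1*(-1)*conj(-1)]
      = (1/4)[(1) + (1) + (1) + (1)] = 4/4 = 1
  <chi_1*chi_1, chi_3> = (1/4)[1*(1)*conj(1) + 1*(-1)*conj(-I) + 1*(1)*conj(-1) + 1*(-1)*conj(I)]
      = (1/4)[(1) + (-I) + (-1) + (I)] = 0/4 = 0
(Exp terms are combined using exp(i*s)*conj(exp(i*t)) = exp(i*(s-t)), and sums of them are collapsed using the identity that for every m > 1 the m distinct m-th roots of unity sum to 0, e.g. 1 + exp(2*I*pi/3) + exp(-2*I*pi/3) = 0.)
Hence the multiplicities are chi_2: 1. Dimension check: dim(chi_1)*dim(chi_1) = 1*1 = 1 and sum (mult * dim) = 1*1 = 1.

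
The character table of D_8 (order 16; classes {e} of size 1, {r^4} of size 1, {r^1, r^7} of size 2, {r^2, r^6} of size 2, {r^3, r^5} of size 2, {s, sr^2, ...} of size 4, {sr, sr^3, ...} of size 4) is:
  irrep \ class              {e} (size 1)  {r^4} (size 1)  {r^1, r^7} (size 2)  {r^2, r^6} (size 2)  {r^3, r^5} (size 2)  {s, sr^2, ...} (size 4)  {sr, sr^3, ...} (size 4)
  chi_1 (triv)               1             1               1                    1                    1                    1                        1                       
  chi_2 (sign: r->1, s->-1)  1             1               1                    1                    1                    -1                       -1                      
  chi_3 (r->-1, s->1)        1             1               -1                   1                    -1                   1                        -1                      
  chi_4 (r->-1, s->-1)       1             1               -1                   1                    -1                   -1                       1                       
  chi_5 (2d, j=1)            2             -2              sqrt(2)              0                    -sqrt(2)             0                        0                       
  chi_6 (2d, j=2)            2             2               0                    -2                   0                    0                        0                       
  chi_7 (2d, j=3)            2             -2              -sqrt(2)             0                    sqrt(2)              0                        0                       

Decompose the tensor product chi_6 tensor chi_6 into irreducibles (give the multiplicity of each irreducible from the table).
chi_6 tensor chi_6 = chi_1 + chi_2 + chi_3 + chi_4 (all other irreducibles have multiplicity 0).

Argument: The character of a tensor product is the pointwise product (chi_6 * chi_6)(C) = chi_6(C) * chi_6(C):
  {e}: (2)*(2), {r^4}: (2)*(2), {r^1, r^7}: (0)*(0), {r^2, r^6}: (-2)*(-2), {r^3, r^5}: (0)*(0), {s, sr^2, ...}: (0)*(0), {sr, sr^3, ...}: (0)*(0)
so (chi_6 * chi_6) takes values
  {e} -> 4, {r^4} -> 4, {r^1, r^7} -> 0, {r^2, r^6} -> 4, {r^3, r^5} -> 0, {s, sr^2, ...} -> 0, {sr, sr^3, ...} -> 0.
Now take the inner product of this character with each irreducible chi from the table, <chi_6*chi_6, chi> = (1/16) sum_C |C| (chi_6*chi_6)(C) conj(chi(C)):
  <chi_6*chi_6, chi_1> = (1/16)[1*(4)*conj(1) + 1*(4)*conj(1) + 2*(0)*conj(1) + 2*(4)*conj(1) + 2*(0)*conj(1) + 4*(0)*conj(1) + 4*(0)*conj(1)]
      = (1/16)[(4) + (4) + (0) + (8) + (0) + (0) + (0)] = 16/16 = 1
  <chi_6*chi_6, chi_2> = (1/16)[1*(4)*conj(1) + 1*(4)*conj(1) + 2*(0)*conj(1) + 2*(4)*conj(1) + 2*(0)*conj(1) + 4*(0)*conj(-1) + 4*(0)*conj(-1)]
      = (1/16)[(4) + (4) + (0) + (8) + (0) + (0) + (0)] = 16/16 = 1
  <chi_6*chi_6, chi_3> = (1/16)[1*(4)*conj(1) + 1*(4)*conj(1) + 2*(0)*conj(-1) + 2*(4)*conj(1) + 2*(0)*conj(-1) + 4*(0)*conj(1) + 4*(0)*conj(-1)]
      = (1/16)[(4) + (4) + (0) + (8) + (0) + (0) + (0)] = 16/16 = 1
  <chi_6*chi_6, chi_4> = (1/16)[1*(4)*conj(1) + 1*(4)*conj(1) + 2*(0)*conj(-1) + 2*(4)*conj(1) + 2*(0)*conj(-1) + 4*(0)*conj(-1) + 4*(0)*conj(1)]
      = (1/16)[(4) + (4) + (0) + (8) + (0) + (0) + (0)] = 16/16 = 1
  <chi_6*chi_6, chi_5> = (1/16)[1*(4)*conj(2) + 1*(4)*conj(-2) + 2*(0)*conj(sqrt(2)) + 2*(4)*conj(0) + 2*(0)*conj(-sqrt(2)) + 4*(0)*conj(0) + 4*(0)*conj(0)]
      = (1/16)[(8) + (-8) + (0) + (0) + (0) + (0) + (0)] = 0/16 = 0
  <chi_6*chi_6, chi_6> = (1/16)[1*(4)*conj(2) + 1*(4)*conj(2) + 2*(0)*conj(0) + 2*(4)*conj(-2) + 2*(0)*conj(0) + 4*(0)*conj(0) + 4*(0)*conj(0)]
      = (1/16)[(8) + (8) + (0) + (-16) + (0) + (0) + (0)] = 0/16 = 0
  <chi_6*chi_6, chi_7> = (1/16)[1*(4)*conj(2) + 1*(4)*conj(-2) + 2*(0)*conj(-sqrt(2)) + 2*(4)*conj(0) + 2*(0)*conj(sqrt(2)) + 4*(0)*conj(0) + 4*(0)*conj(0)]
      = (1/16)[(8) + (-8) + (0) + (0) + (0) + (0) + (0)] = 0/16 = 0
Hence the multiplicities are chi_1: 1, chi_2: 1, chi_3: 1, chi_4: 1. Dimension check: dim(chi_6)*dim(chi_6) = 2*2 = 4 and sum (mult * dim) = 1*1 + 1*1 + 1*1 + 1*1 = 4.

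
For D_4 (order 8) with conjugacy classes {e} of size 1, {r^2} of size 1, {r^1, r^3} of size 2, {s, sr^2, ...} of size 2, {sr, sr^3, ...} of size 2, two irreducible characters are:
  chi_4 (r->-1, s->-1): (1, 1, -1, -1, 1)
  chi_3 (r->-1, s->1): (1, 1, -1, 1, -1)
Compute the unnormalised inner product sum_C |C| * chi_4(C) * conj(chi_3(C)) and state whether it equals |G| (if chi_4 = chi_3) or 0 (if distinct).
Sum = 0; so <chi_4, chi_3> = 0 (distinct irreducibles are orthogonal).

Proof sketch: Compute term by term over conjugacy classes (|C| * chi_4(C) * conj(chi_3(C))):
  1*(1)*conj(1) + 1*(1)*conj(1) + 2*(-1)*conj(-1) + 2*(-1)*conj(1) + 2*(1)*conj(-1)
  = (1) + (1) + (2) + (-2) + (-2)
  = 0.
Dividing by |G| = 8 gives 0/8 = 0, matching the row-orthogonality relation <chi_4, chi_3> = [chi_4 = chi_3].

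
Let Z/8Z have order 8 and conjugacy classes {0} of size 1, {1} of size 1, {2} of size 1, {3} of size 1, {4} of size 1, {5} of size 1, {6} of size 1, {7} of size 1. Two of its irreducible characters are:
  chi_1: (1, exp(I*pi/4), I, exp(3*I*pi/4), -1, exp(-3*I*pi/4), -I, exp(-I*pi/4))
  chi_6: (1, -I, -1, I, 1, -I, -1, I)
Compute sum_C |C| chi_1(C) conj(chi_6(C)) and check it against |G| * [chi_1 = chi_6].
Sum = 0; so <chi_1, chi_6> = 0 (distinct irreducibles are orthogonal).

Explanation: Compute term by term over conjugacy classes (|C| * chi_1(C) * conj(chi_6(C))):
  1*(1)*conj(1) + 1*(exp(I*pi/4))*conj(-I) + 1*(I)*conj(-1) + 1*(exp(3*I*pi/4))*conj(I) + 1*(-1)*conj(1) + 1*(exp(-3*I*pi/4))*conj(-I) + 1*(-I)*conj(-1) + 1*(exp(-I*pi/4))*conj(I)
  = (1) + (exp(3*I*pi/4)) + (-I) + (-exp(-3*I*pi/4)) + (-1) + (exp(-I*pi/4)) + (I) + (-exp(I*pi/4))
  = 0.
(Exp terms are combined using exp(i*s)*conj(exp(i*t)) = exp(i*(s-t)), and sums of them are collapsed using the identity that for every m > 1 the m distinct m-th roots of unity sum to 0, e.g. 1 + exp(2*I*pi/3) + exp(-2*I*pi/3) = 0.)
Dividing by |G| = 8 gives 0/8 = 0, matching the row-orthogonality relation <chi_1, chi_6> = [chi_1 = chi_6].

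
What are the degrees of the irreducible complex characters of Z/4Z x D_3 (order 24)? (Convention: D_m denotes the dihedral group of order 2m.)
Dimensions: 1, 1, 1, 1, 1, 1, 1, 1, 2, 2, 2, 2

Reasoning: There are 12 irreducibles (= number of conjugacy classes). Their dimensions d_i satisfy sum d_i^2 = |G| = 24: 1 + 1 + 1 + 1 + 1 + 1 + 1 + 1 + 4 + 4 + 4 + 4 = 24. (For the product with Z/4Z: each of the 4 1-dim characters of Z/4Z tensors with each irrep of D_3, giving 4 copies of each D_3-dimension.)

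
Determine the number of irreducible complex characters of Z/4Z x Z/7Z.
28

Justification: The number of irreducible complex representations of a finite group equals its number of conjugacy classes. Z/4Z x Z/7Z is abelian of order 28, so every element is its own conjugacy class: 28 classes, so Z/4Z x Z/7Z (order 28) has exactly 28 irreducible complex representations.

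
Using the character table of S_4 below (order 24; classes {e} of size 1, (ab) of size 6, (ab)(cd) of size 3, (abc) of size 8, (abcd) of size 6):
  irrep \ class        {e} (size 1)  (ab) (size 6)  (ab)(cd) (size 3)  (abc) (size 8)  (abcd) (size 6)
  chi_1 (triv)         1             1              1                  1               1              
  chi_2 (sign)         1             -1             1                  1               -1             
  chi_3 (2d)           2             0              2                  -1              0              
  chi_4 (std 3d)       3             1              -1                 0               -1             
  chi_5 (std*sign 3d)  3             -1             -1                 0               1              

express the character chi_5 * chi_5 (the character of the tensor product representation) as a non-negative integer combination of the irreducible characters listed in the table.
chi_5 tensor chi_5 = chi_1 + chi_3 + chi_4 + chi_5 (all other irreducibles have multiplicity 0).

Solution. The character of a tensor product is the pointwise product (chi_5 * chi_5)(C) = chi_5(C) * chi_5(C):
  {e}: (3)*(3), (ab): (-1)*(-1), (ab)(cd): (-1)*(-1), (abc): (0)*(0), (abcd): (1)*(1)
so (chi_5 * chi_5) takes values
  {e} -> 9, (ab) -> 1, (ab)(cd) -> 1, (abc) -> 0, (abcd) -> 1.
Now take the inner product of this character with each irreducible chi from the table, <chi_5*chi_5, chi> = (1/24) sum_C |C| (chi_5*chi_5)(C) conj(chi(C)):
  <chi_5*chi_5, chi_1> = (1/24)[1*(9)*conj(1) + 6*(1)*conj(1) + 3*(1)*conj(1) + 8*(0)*conj(1) + 6*(1)*conj(1)]
      = (1/24)[(9) + (6) + (3) + (0) + (6)] = 24/24 = 1
  <chi_5*chi_5, chi_2> = (1/24)[1*(9)*conj(1) + 6*(1)*conj(-1) + 3*(1)*conj(1) + 8*(0)*conj(1) + 6*(1)*conj(-1)]
      = (1/24)[(9) + (-6) + (3) + (0) + (-6)] = 0/24 = 0
  <chi_5*chi_5, chi_3> = (1/24)[1*(9)*conj(2) + 6*(1)*conj(0) + 3*(1)*conj(2) + 8*(0)*conj(-1) + 6*(1)*conj(0)]
      = (1/24)[(18) + (0) + (6) + (0) + (0)] = 24/24 = 1
  <chi_5*chi_5, chi_4> = (1/24)[1*(9)*conj(3) + 6*(1)*conj(1) + 3*(1)*conj(-1) + 8*(0)*conj(0) + 6*(1)*conj(-1)]
      = (1/24)[(27) + (6) + (-3) + (0) + (-6)] = 24/24 = 1
  <chi_5*chi_5, chi_5> = (1/24)[1*(9)*conj(3) + 6*(1)*conj(-1) + 3*(1)*conj(-1) + 8*(0)*conj(0) + 6*(1)*conj(1)]
      = (1/24)[(27) + (-6) + (-3) + (0) + (6)] = 24/24 = 1
Hence the multiplicities are chi_1: 1, chi_3: 1, chi_4: 1, chi_5: 1. Dimension check: dim(chi_5)*dim(chi_5) = 3*3 = 9 and sum (mult * dim) = 1*1 + 1*2 + 1*3 + 1*3 = 9.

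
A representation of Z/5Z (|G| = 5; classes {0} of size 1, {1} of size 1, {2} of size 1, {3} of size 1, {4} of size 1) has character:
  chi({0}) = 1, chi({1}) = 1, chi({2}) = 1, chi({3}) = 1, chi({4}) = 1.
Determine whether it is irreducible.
Irreducible: <chi, chi> = 1.

Proof sketch: <chi, chi> = (1/|G|) sum_C |C| * |chi(C)|^2 = (1/5)[1*|1|^2 + 1*|1|^2 + 1*|1|^2 + 1*|1|^2 + 1*|1|^2]
  = (1/5)[(1) + (1) + (1) + (1) + (1)] = 5/5 = 1.
(Exp terms are combined using exp(i*s)*conj(exp(i*t)) = exp(i*(s-t)), and sums of them are collapsed using the identity that for every m > 1 the m distinct m-th roots of unity sum to 0, e.g. 1 + exp(2*I*pi/3) + exp(-2*I*pi/3) = 0.)
A character is irreducible iff <chi, chi> = 1, so this representation is irreducible.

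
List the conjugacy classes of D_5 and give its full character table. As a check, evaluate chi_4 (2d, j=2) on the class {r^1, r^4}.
Conjugacy classes: {e} of size 1, {r^1, r^4} of size 2, {r^2, r^3} of size 2, {s, sr, ..., sr^4} of size 5.
Character table:
  irrep \ class              {e} (size 1)  {r^1, r^4} (size 2)  {r^2, r^3} (size 2)  {s, sr, ..., sr^4} (size 5)
  chi_1 (triv)               1             1                    1                    1                          
  chi_2 (sign: r->1, s->-1)  1             1                    1                    -1                         
  chi_3 (2d, j=1)            2             -1/2 + sqrt(5)/2     -sqrt(5)/2 - 1/2     0                          
  chi_4 (2d, j=2)            2             -sqrt(5)/2 - 1/2     -1/2 + sqrt(5)/2     0                          

Spot check: chi_4 (2d, j=2) on {r^1, r^4} = -sqrt(5)/2 - 1/2.

D_5 has order 2*5 = 10 with 4 conjugacy classes, hence 4 irreducibles. Sum of squared dims 1 + 1 + 4 + 4 = 10 = |G|. Linear characters come from the abelianisation; the 2-dimensional irreps have character r^k -> 2*cos(2*pi*j*k/5), reflections -> 0.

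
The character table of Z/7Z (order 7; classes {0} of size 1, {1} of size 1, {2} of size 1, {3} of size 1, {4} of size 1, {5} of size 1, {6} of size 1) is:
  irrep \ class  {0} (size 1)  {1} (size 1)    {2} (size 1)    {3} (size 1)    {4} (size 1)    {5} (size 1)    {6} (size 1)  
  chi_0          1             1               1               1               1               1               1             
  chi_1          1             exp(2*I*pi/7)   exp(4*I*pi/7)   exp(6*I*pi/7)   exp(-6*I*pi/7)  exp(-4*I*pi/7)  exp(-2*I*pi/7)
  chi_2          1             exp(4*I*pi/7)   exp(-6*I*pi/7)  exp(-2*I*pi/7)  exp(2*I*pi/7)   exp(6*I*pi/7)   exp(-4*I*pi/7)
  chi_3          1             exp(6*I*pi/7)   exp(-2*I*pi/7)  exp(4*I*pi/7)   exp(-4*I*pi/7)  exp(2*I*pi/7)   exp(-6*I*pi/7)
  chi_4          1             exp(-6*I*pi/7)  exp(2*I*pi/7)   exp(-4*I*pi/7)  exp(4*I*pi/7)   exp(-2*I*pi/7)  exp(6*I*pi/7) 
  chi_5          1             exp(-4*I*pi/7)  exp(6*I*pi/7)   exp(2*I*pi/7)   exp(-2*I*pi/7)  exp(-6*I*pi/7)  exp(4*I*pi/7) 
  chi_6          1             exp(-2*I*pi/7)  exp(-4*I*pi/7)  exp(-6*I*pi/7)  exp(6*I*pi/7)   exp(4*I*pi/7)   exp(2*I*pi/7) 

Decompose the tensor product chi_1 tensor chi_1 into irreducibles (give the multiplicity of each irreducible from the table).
chi_1 tensor chi_1 = chi_2 (all other irreducibles have multiplicity 0).

Reasoning: The character of a tensor product is the pointwise product (chi_1 * chi_1)(C) = chi_1(C) * chi_1(C):
  {0}: (1)*(1), {1}: (exp(2*I*pi/7))*(exp(2*I*pi/7)), {2}: (exp(4*I*pi/7))*(exp(4*I*pi/7)), {3}: (exp(6*I*pi/7))*(exp(6*I*pi/7)), {4}: (exp(-6*I*pi/7))*(exp(-6*I*pi/7)), {5}: (exp(-4*I*pi/7))*(exp(-4*I*pi/7)), {6}: (exp(-2*I*pi/7))*(exp(-2*I*pi/7))
so (chi_1 * chi_1) takes values
  {0} -> 1, {1} -> exp(4*I*pi/7), {2} -> exp(-6*I*pi/7), {3} -> exp(-2*I*pi/7), {4} -> exp(2*I*pi/7), {5} -> exp(6*I*pi/7), {6} -> exp(-4*I*pi/7).
Now take the inner product of this character with each irreducible chi from the table, <chi_1*chi_1, chi> = (1/7) sum_C |C| (chi_1*chi_1)(C) conj(chi(C)):
  <chi_1*chi_1, chi_0> = (1/7)[1*(1)*conj(1) + 1*(exp(4*I*pi/7))*conj(1) + 1*(exp(-6*I*pi/7))*conj(1) + 1*(exp(-2*I*pi/7))*conj(1) + 1*(exp(2*I*pi/7))*conj(1) + 1*(exp(6*I*pi/7))*conj(1) + 1*(exp(-4*I*pi/7))*conj(1)]
      = (1/7)[(1) + (exp(4*I*pi/7)) + (exp(-6*I*pi/7)) + (exp(-2*I*pi/7)) + (exp(2*I*pi/7)) + (exp(6*I*pi/7)) + (exp(-4*I*pi/7))] = 0/7 = 0
  <chi_1*chi_1, chi_1> = (1/7)[1*(1)*conj(1) + 1*(exp(4*I*pi/7))*conj(exp(2*I*pi/7)) + 1*(exp(-6*I*pi/7))*conj(exp(4*I*pi/7)) + 1*(exp(-2*I*pi/7))*conj(exp(6*I*pi/7)) + 1*(exp(2*I*pi/7))*conj(exp(-6*I*pi/7)) + 1*(exp(6*I*pi/7))*conj(exp(-4*I*pi/7)) + 1*(exp(-4*I*pi/7))*conj(exp(-2*I*pi/7))]
      = (1/7)[(1) + (exp(2*I*pi/7)) + (exp(4*I*pi/7)) + (exp(6*I*pi/7)) + (exp(-6*I*pi/7)) + (exp(-4*I*pi/7)) + (exp(-2*I*pi/7))] = 0/7 = 0
  <chi_1*chi_1, chi_2> = (1/7)[1*(1)*conj(1) + 1*(exp(4*I*pi/7))*conj(exp(4*I*pi/7)) + 1*(exp(-6*I*pi/7))*conj(exp(-6*I*pi/7)) + 1*(exp(-2*I*pi/7))*conj(exp(-2*I*pi/7)) + 1*(exp(2*I*pi/7))*conj(exp(2*I*pi/7)) + 1*(exp(6*I*pi/7))*conj(exp(6*I*pi/7)) + 1*(exp(-4*I*pi/7))*conj(exp(-4*I*pi/7))]
      = (1/7)[(1) + (1) + (1) + (1) + (1) + (1) + (1)] = 7/7 = 1
  <chi_1*chi_1, chi_3> = (1/7)[1*(1)*conj(1) + 1*(exp(4*I*pi/7))*conj(exp(6*I*pi/7)) + 1*(exp(-6*I*pi/7))*conj(exp(-2*I*pi/7)) + 1*(exp(-2*I*pi/7))*conj(exp(4*I*pi/7)) + 1*(exp(2*I*pi/7))*conj(exp(-4*I*pi/7)) + 1*(exp(6*I*pi/7))*conj(exp(2*I*pi/7)) + 1*(exp(-4*I*pi/7))*conj(exp(-6*I*pi/7))]
      = (1/7)[(1) + (exp(-2*I*pi/7)) + (exp(-4*I*pi/7)) + (exp(-6*I*pi/7)) + (exp(6*I*pi/7)) + (exp(4*I*pi/7)) + (exp(2*I*pi/7))] = 0/7 = 0
  <chi_1*chi_1, chi_4> = (1/7)[1*(1)*conj(1) + 1*(exp(4*I*pi/7))*conj(exp(-6*I*pi/7)) + 1*(exp(-6*I*pi/7))*conj(exp(2*I*pi/7)) + 1*(exp(-2*I*pi/7))*conj(exp(-4*I*pi/7)) + 1*(exp(2*I*pi/7))*conj(exp(4*I*pi/7)) + 1*(exp(6*I*pi/7))*conj(exp(-2*I*pi/7)) + 1*(exp(-4*I*pi/7))*conj(exp(6*I*pi/7))]
      = (1/7)[(1) + (exp(-4*I*pi/7)) + (exp(6*I*pi/7)) + (exp(2*I*pi/7)) + (exp(-2*I*pi/7)) + (exp(-6*I*pi/7)) + (exp(4*I*pi/7))] = 0/7 = 0
  <chi_1*chi_1, chi_5> = (1/7)[1*(1)*conj(1) + 1*(exp(4*I*pi/7))*conj(exp(-4*I*pi/7)) + 1*(exp(-6*I*pi/7))*conj(exp(6*I*pi/7)) + 1*(exp(-2*I*pi/7))*conj(exp(2*I*pi/7)) + 1*(exp(2*I*pi/7))*conj(exp(-2*I*pi/7)) + 1*(exp(6*I*pi/7))*conj(exp(-6*I*pi/7)) + 1*(exp(-4*I*pi/7))*conj(exp(4*I*pi/7))]
      = (1/7)[(1) + (exp(-6*I*pi/7)) + (exp(2*I*pi/7)) + (exp(-4*I*pi/7)) + (exp(4*I*pi/7)) + (exp(-2*I*pi/7)) + (exp(6*I*pi/7))] = 0/7 = 0
  <chi_1*chi_1, chi_6> = (1/7)[1*(1)*conj(1) + 1*(exp(4*I*pi/7))*conj(exp(-2*I*pi/7)) + 1*(exp(-6*I*pi/7))*conj(exp(-4*I*pi/7)) + 1*(exp(-2*I*pi/7))*conj(exp(-6*I*pi/7)) + 1*(exp(2*I*pi/7))*conj(exp(6*I*pi/7)) + 1*(exp(6*I*pi/7))*conj(exp(4*I*pi/7)) + 1*(exp(-4*I*pi/7))*conj(exp(2*I*pi/7))]
      = (1/7)[(1) + (exp(6*I*pi/7)) + (exp(-2*I*pi/7)) + (exp(4*I*pi/7)) + (exp(-4*I*pi/7)) + (exp(2*I*pi/7)) + (exp(-6*I*pi/7))] = 0/7 = 0
(Exp terms are combined using exp(i*s)*conj(exp(i*t)) = exp(i*(s-t)), and sums of them are collapsed using the identity that for every m > 1 the m distinct m-th roots of unity sum to 0, e.g. 1 + exp(2*I*pi/3) + exp(-2*I*pi/3) = 0.)
Hence the multiplicities are chi_2: 1. Dimension check: dim(chi_1)*dim(chi_1) = 1*1 = 1 and sum (mult * dim) = 1*1 = 1.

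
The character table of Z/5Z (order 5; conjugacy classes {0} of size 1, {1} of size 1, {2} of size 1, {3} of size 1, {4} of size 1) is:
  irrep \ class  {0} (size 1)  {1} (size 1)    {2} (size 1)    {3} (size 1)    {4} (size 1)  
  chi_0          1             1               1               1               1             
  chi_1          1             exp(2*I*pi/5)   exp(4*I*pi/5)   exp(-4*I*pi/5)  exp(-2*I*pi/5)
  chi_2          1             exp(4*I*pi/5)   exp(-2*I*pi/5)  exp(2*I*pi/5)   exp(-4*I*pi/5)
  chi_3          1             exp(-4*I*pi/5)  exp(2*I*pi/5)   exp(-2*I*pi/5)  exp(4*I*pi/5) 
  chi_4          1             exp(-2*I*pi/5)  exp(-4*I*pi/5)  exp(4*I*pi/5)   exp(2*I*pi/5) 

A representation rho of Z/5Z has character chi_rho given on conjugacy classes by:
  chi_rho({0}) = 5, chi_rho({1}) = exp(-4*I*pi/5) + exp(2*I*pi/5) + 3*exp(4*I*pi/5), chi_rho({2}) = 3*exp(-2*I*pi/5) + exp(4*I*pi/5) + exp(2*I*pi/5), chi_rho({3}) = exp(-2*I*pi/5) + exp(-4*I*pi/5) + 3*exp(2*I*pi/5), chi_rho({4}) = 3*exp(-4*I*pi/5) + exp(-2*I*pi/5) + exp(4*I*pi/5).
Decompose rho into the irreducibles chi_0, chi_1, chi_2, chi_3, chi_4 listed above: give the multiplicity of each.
Multiplicities: chi_0: 0, chi_1: 1, chi_2: 3, chi_3: 1, chi_4: 0.

Why: Use <chi_rho, chi> = (1/|G|) sum_C |C| * chi_rho(C) * conj(chi(C)) with |G| = 5 for each irreducible chi in the table:
  <chi_rho, chi_0> = (1/5)[1*(5)*conj(1) + 1*(exp(-4*I*pi/5) + exp(2*I*pi/5) + 3*exp(4*I*pi/5))*conj(1) + 1*(3*exp(-2*I*pi/5) + exp(4*I*pi/5) + exp(2*I*pi/5))*conj(1) + 1*(exp(-2*I*pi/5) + exp(-4*I*pi/5) + 3*exp(2*I*pi/5))*conj(1) + 1*(3*exp(-4*I*pi/5) + exp(-2*I*pi/5) + exp(4*I*pi/5))*conj(1)]
      = (1/5)[(5) + (exp(-4*I*pi/5) + exp(2*I*pi/5) + 3*exp(4*I*pi/5)) + (3*exp(-2*I*pi/5) + exp(4*I*pi/5) + exp(2*I*pi/5)) + (exp(-2*I*pi/5) + exp(-4*I*pi/5) + 3*exp(2*I*pi/5)) + (3*exp(-4*I*pi/5) + exp(-2*I*pi/5) + exp(4*I*pi/5))] = 0/5 = 0
  <chi_rho, chi_1> = (1/5)[1*(5)*conj(1) + 1*(exp(-4*I*pi/5) + exp(2*I*pi/5) + 3*exp(4*I*pi/5))*conj(exp(2*I*pi/5)) + 1*(3*exp(-2*I*pi/5) + exp(4*I*pi/5) + exp(2*I*pi/5))*conj(exp(4*I*pi/5)) + 1*(exp(-2*I*pi/5) + exp(-4*I*pi/5) + 3*exp(2*I*pi/5))*conj(exp(-4*I*pi/5)) + 1*(3*exp(-4*I*pi/5) + exp(-2*I*pi/5) + exp(4*I*pi/5))*conj(exp(-2*I*pi/5))]
      = (1/5)[(5) + (1 + exp(4*I*pi/5) + 3*exp(2*I*pi/5)) + (1 + exp(-2*I*pi/5) + 3*exp(4*I*pi/5)) + (1 + 3*exp(-4*I*pi/5) + exp(2*I*pi/5)) + (1 + 3*exp(-2*I*pi/5) + exp(-4*I*pi/5))] = 5/5 = 1
  <chi_rho, chi_2> = (1/5)[1*(5)*conj(1) + 1*(exp(-4*I*pi/5) + exp(2*I*pi/5) + 3*exp(4*I*pi/5))*conj(exp(4*I*pi/5)) + 1*(3*exp(-2*I*pi/5) + exp(4*I*pi/5) + exp(2*I*pi/5))*conj(exp(-2*I*pi/5)) + 1*(exp(-2*I*pi/5) + exp(-4*I*pi/5) + 3*exp(2*I*pi/5))*conj(exp(2*I*pi/5)) + 1*(3*exp(-4*I*pi/5) + exp(-2*I*pi/5) + exp(4*I*pi/5))*conj(exp(-4*I*pi/5))]
      = (1/5)[(5) + (3 + exp(-2*I*pi/5) + exp(2*I*pi/5)) + (3 + exp(-4*I*pi/5) + exp(4*I*pi/5)) + (3 + exp(-4*I*pi/5) + exp(4*I*pi/5)) + (3 + exp(-2*I*pi/5) + exp(2*I*pi/5))] = 15/5 = 3
  <chi_rho, chi_3> = (1/5)[1*(5)*conj(1) + 1*(exp(-4*I*pi/5) + exp(2*I*pi/5) + 3*exp(4*I*pi/5))*conj(exp(-4*I*pi/5)) + 1*(3*exp(-2*I*pi/5) + exp(4*I*pi/5) + exp(2*I*pi/5))*conj(exp(2*I*pi/5)) + 1*(exp(-2*I*pi/5) + exp(-4*I*pi/5) + 3*exp(2*I*pi/5))*conj(exp(-2*I*pi/5)) + 1*(3*exp(-4*I*pi/5) + exp(-2*I*pi/5) + exp(4*I*pi/5))*conj(exp(4*I*pi/5))]
      = (1/5)[(5) + (1 + 3*exp(-2*I*pi/5) + exp(-4*I*pi/5)) + (1 + 3*exp(-4*I*pi/5) + exp(2*I*pi/5)) + (1 + exp(-2*I*pi/5) + 3*exp(4*I*pi/5)) + (1 + exp(4*I*pi/5) + 3*exp(2*I*pi/5))] = 5/5 = 1
  <chi_rho, chi_4> = (1/5)[1*(5)*conj(1) + 1*(exp(-4*I*pi/5) + exp(2*I*pi/5) + 3*exp(4*I*pi/5))*conj(exp(-2*I*pi/5)) + 1*(3*exp(-2*I*pi/5) + exp(4*I*pi/5) + exp(2*I*pi/5))*conj(exp(-4*I*pi/5)) + 1*(exp(-2*I*pi/5) + exp(-4*I*pi/5) + 3*exp(2*I*pi/5))*conj(exp(4*I*pi/5)) + 1*(3*exp(-4*I*pi/5) + exp(-2*I*pi/5) + exp(4*I*pi/5))*conj(exp(2*I*pi/5))]
      = (1/5)[(5) + (3*exp(-4*I*pi/5) + exp(-2*I*pi/5) + exp(4*I*pi/5)) + (exp(-2*I*pi/5) + exp(-4*I*pi/5) + 3*exp(2*I*pi/5)) + (3*exp(-2*I*pi/5) + exp(4*I*pi/5) + exp(2*I*pi/5)) + (exp(-4*I*pi/5) + exp(2*I*pi/5) + 3*exp(4*I*pi/5))] = 0/5 = 0
(Exp terms are combined using exp(i*s)*conj(exp(i*t)) = exp(i*(s-t)), and sums of them are collapsed using the identity that for every m > 1 the m distinct m-th roots of unity sum to 0, e.g. 1 + exp(2*I*pi/3) + exp(-2*I*pi/3) = 0.)
Dimension check: dim(rho) = sum (mult * dim) = 0*1 + 1*1 + 3*1 + 1*1 + 0*1 = 5 = chi_rho(e) = 5.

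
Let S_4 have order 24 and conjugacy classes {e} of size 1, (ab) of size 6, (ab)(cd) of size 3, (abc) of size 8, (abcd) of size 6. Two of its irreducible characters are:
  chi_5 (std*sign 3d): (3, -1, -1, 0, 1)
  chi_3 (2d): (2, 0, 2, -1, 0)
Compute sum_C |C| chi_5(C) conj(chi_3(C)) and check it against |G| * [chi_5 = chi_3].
Sum = 0; so <chi_5, chi_3> = 0 (distinct irreducibles are orthogonal).

Why: Compute term by term over conjugacy classes (|C| * chi_5(C) * conj(chi_3(C))):
  1*(3)*conj(2) + 6*(-1)*conj(0) + 3*(-1)*conj(2) + 8*(0)*conj(-1) + 6*(1)*conj(0)
  = (6) + (0) + (-6) + (0) + (0)
  = 0.
Dividing by |G| = 24 gives 0/24 = 0, matching the row-orthogonality relation <chi_5, chi_3> = [chi_5 = chi_3].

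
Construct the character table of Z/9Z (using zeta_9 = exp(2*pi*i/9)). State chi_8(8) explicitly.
Character table of Z/9Z (irreps indexed chi_0,...,chi_8 with chi_k(m) = zeta_9^(k*m), zeta_9 = exp(2*pi*i/9)):
  irrep \ class  {0} (size 1)  {1} (size 1)    {2} (size 1)    {3} (size 1)    {4} (size 1)    {5} (size 1)    {6} (size 1)    {7} (size 1)    {8} (size 1)  
  chi_0          1             1               1               1               1               1               1               1               1             
  chi_1          1             exp(2*I*pi/9)   exp(4*I*pi/9)   exp(2*I*pi/3)   exp(8*I*pi/9)   exp(-8*I*pi/9)  exp(-2*I*pi/3)  exp(-4*I*pi/9)  exp(-2*I*pi/9)
  chi_2          1             exp(4*I*pi/9)   exp(8*I*pi/9)   exp(-2*I*pi/3)  exp(-2*I*pi/9)  exp(2*I*pi/9)   exp(2*I*pi/3)   exp(-8*I*pi/9)  exp(-4*I*pi/9)
  chi_3          1             exp(2*I*pi/3)   exp(-2*I*pi/3)  1               exp(2*I*pi/3)   exp(-2*I*pi/3)  1               exp(2*I*pi/3)   exp(-2*I*pi/3)
  chi_4          1             exp(8*I*pi/9)   exp(-2*I*pi/9)  exp(2*I*pi/3)   exp(-4*I*pi/9)  exp(4*I*pi/9)   exp(-2*I*pi/3)  exp(2*I*pi/9)   exp(-8*I*pi/9)
  chi_5          1             exp(-8*I*pi/9)  exp(2*I*pi/9)   exp(-2*I*pi/3)  exp(4*I*pi/9)   exp(-4*I*pi/9)  exp(2*I*pi/3)   exp(-2*I*pi/9)  exp(8*I*pi/9) 
  chi_6          1             exp(-2*I*pi/3)  exp(2*I*pi/3)   1               exp(-2*I*pi/3)  exp(2*I*pi/3)   1               exp(-2*I*pi/3)  exp(2*I*pi/3) 
  chi_7          1             exp(-4*I*pi/9)  exp(-8*I*pi/9)  exp(2*I*pi/3)   exp(2*I*pi/9)   exp(-2*I*pi/9)  exp(-2*I*pi/3)  exp(8*I*pi/9)   exp(4*I*pi/9) 
  chi_8          1             exp(-2*I*pi/9)  exp(-4*I*pi/9)  exp(-2*I*pi/3)  exp(-8*I*pi/9)  exp(8*I*pi/9)   exp(2*I*pi/3)   exp(4*I*pi/9)   exp(2*I*pi/9) 

Spot check: chi_8(8) = zeta_9^(8*8) = zeta_9^64 = exp(2*I*pi/9).

Argument: Z/9Z is abelian, so all 9 irreducible complex representations are 1-dimensional. They are given by chi_k(m) = zeta_9^(k*m) for k = 0,...,8. Row orthogonality: sum_m chi_k(m) conj(chi_l(m)) = 9 * [k = l].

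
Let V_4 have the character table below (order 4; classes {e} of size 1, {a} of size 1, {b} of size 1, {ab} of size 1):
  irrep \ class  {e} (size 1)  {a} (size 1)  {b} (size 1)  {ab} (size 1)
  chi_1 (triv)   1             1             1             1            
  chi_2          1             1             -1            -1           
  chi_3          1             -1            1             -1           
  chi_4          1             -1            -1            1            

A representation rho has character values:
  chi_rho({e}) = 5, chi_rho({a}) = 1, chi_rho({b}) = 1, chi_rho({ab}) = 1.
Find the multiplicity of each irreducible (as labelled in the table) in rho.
Multiplicities: chi_1: 2, chi_2: 1, chi_3: 1, chi_4: 1.

Derivation: Use <chi_rho, chi> = (1/|G|) sum_C |C| * chi_rho(C) * conj(chi(C)) with |G| = 4 for each irreducible chi in the table:
  <chi_rho, chi_1> = (1/4)[1*(5)*conj(1) + 1*(1)*conj(1) + 1*(1)*conj(1) + 1*(1)*conj(1)]
      = (1/4)[(5) + (1) + (1) + (1)] = 8/4 = 2
  <chi_rho, chi_2> = (1/4)[1*(5)*conj(1) + 1*(1)*conj(1) + 1*(1)*conj(-1) + 1*(1)*conj(-1)]
      = (1/4)[(5) + (1) + (-1) + (-1)] = 4/4 = 1
  <chi_rho, chi_3> = (1/4)[1*(5)*conj(1) + 1*(1)*conj(-1) + 1*(1)*conj(1) + 1*(1)*conj(-1)]
      = (1/4)[(5) + (-1) + (1) + (-1)] = 4/4 = 1
  <chi_rho, chi_4> = (1/4)[1*(5)*conj(1) + 1*(1)*conj(-1) + 1*(1)*conj(-1) + 1*(1)*conj(1)]
      = (1/4)[(5) + (-1) + (-1) + (1)] = 4/4 = 1
Dimension check: dim(rho) = sum (mult * dim) = 2*1 + 1*1 + 1*1 + 1*1 = 5 = chi_rho(e) = 5.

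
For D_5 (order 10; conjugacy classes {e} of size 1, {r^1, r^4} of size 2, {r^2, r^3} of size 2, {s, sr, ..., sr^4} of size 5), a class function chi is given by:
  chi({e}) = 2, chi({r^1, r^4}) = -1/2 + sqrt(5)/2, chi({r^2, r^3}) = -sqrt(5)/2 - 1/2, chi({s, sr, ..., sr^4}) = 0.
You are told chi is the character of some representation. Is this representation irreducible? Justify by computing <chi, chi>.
Irreducible: <chi, chi> = 1.

Justification: <chi, chi> = (1/|G|) sum_C |C| * |chi(C)|^2 = (1/10)[1*|2|^2 + 2*|-1/2 + sqrt(5)/2|^2 + 2*|-sqrt(5)/2 - 1/2|^2 + 5*|0|^2]
  = (1/10)[(4) + (3 - sqrt(5)) + (sqrt(5) + 3) + (0)] = 10/10 = 1.
A character is irreducible iff <chi, chi> = 1, so this representation is irreducible.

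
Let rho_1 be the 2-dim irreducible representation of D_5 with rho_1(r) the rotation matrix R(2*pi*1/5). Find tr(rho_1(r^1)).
chi_{rho_1}(r^1) = 2*cos(2*pi*1*1/5) = -1/2 + sqrt(5)/2

rho_1(r^1) is rotation by angle 2*pi*1*1/5, whose trace is 2*cos(2*pi*1*1/5) = -1/2 + sqrt(5)/2.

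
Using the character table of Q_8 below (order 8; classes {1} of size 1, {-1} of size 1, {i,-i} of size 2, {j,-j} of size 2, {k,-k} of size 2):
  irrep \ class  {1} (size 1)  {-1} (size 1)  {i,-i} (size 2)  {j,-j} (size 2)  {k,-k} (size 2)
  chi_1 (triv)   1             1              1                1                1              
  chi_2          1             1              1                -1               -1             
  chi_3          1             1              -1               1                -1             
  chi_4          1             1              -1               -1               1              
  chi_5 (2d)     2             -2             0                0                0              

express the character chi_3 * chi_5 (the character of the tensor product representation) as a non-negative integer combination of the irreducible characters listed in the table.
chi_3 tensor chi_5 = chi_5 (all other irreducibles have multiplicity 0).

Details: The character of a tensor product is the pointwise product (chi_3 * chi_5)(C) = chi_3(C) * chi_5(C):
  {1}: (1)*(2), {-1}: (1)*(-2), {i,-i}: (-1)*(0), {j,-j}: (1)*(0), {k,-k}: (-1)*(0)
so (chi_3 * chi_5) takes values
  {1} -> 2, {-1} -> -2, {i,-i} -> 0, {j,-j} -> 0, {k,-k} -> 0.
Now take the inner product of this character with each irreducible chi from the table, <chi_3*chi_5, chi> = (1/8) sum_C |C| (chi_3*chi_5)(C) conj(chi(C)):
  <chi_3*chi_5, chi_1> = (1/8)[1*(2)*conj(1) + 1*(-2)*conj(1) + 2*(0)*conj(1) + 2*(0)*conj(1) + 2*(0)*conj(1)]
      = (1/8)[(2) + (-2) + (0) + (0) + (0)] = 0/8 = 0
  <chi_3*chi_5, chi_2> = (1/8)[1*(2)*conj(1) + 1*(-2)*conj(1) + 2*(0)*conj(1) + 2*(0)*conj(-1) + 2*(0)*conj(-1)]
      = (1/8)[(2) + (-2) + (0) + (0) + (0)] = 0/8 = 0
  <chi_3*chi_5, chi_3> = (1/8)[1*(2)*conj(1) + 1*(-2)*conj(1) + 2*(0)*conj(-1) + 2*(0)*conj(1) + 2*(0)*conj(-1)]
      = (1/8)[(2) + (-2) + (0) + (0) + (0)] = 0/8 = 0
  <chi_3*chi_5, chi_4> = (1/8)[1*(2)*conj(1) + 1*(-2)*conj(1) + 2*(0)*conj(-1) + 2*(0)*conj(-1) + 2*(0)*conj(1)]
      = (1/8)[(2) + (-2) + (0) + (0) + (0)] = 0/8 = 0
  <chi_3*chi_5, chi_5> = (1/8)[1*(2)*conj(2) + 1*(-2)*conj(-2) + 2*(0)*conj(0) + 2*(0)*conj(0) + 2*(0)*conj(0)]
      = (1/8)[(4) + (4) + (0) + (0) + (0)] = 8/8 = 1
Hence the multiplicities are chi_5: 1. Dimension check: dim(chi_3)*dim(chi_5) = 1*2 = 2 and sum (mult * dim) = 1*2 = 2.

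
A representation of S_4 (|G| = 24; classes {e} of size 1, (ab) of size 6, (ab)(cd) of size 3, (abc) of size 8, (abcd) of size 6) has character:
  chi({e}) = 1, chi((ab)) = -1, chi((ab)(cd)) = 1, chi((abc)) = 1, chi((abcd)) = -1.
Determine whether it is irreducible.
Irreducible: <chi, chi> = 1.

Proof sketch: <chi, chi> = (1/|G|) sum_C |C| * |chi(C)|^2 = (1/24)[1*|1|^2 + 6*|-1|^2 + 3*|1|^2 + 8*|1|^2 + 6*|-1|^2]
  = (1/24)[(1) + (6) + (3) + (8) + (6)] = 24/24 = 1.
A character is irreducible iff <chi, chi> = 1, so this representation is irreducible.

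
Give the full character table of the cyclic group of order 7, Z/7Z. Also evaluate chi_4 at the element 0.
Character table of Z/7Z (irreps indexed chi_0,...,chi_6 with chi_k(m) = zeta_7^(k*m), zeta_7 = exp(2*pi*i/7)):
  irrep \ class  {0} (size 1)  {1} (size 1)    {2} (size 1)    {3} (size 1)    {4} (size 1)    {5} (size 1)    {6} (size 1)  
  chi_0          1             1               1               1               1               1               1             
  chi_1          1             exp(2*I*pi/7)   exp(4*I*pi/7)   exp(6*I*pi/7)   exp(-6*I*pi/7)  exp(-4*I*pi/7)  exp(-2*I*pi/7)
  chi_2          1             exp(4*I*pi/7)   exp(-6*I*pi/7)  exp(-2*I*pi/7)  exp(2*I*pi/7)   exp(6*I*pi/7)   exp(-4*I*pi/7)
  chi_3          1             exp(6*I*pi/7)   exp(-2*I*pi/7)  exp(4*I*pi/7)   exp(-4*I*pi/7)  exp(2*I*pi/7)   exp(-6*I*pi/7)
  chi_4          1             exp(-6*I*pi/7)  exp(2*I*pi/7)   exp(-4*I*pi/7)  exp(4*I*pi/7)   exp(-2*I*pi/7)  exp(6*I*pi/7) 
  chi_5          1             exp(-4*I*pi/7)  exp(6*I*pi/7)   exp(2*I*pi/7)   exp(-2*I*pi/7)  exp(-6*I*pi/7)  exp(4*I*pi/7) 
  chi_6          1             exp(-2*I*pi/7)  exp(-4*I*pi/7)  exp(-6*I*pi/7)  exp(6*I*pi/7)   exp(4*I*pi/7)   exp(2*I*pi/7) 

Spot check: chi_4(0) = zeta_7^(4*0) = zeta_7^0 = 1.

Solution. Z/7Z is abelian, so all 7 irreducible complex representations are 1-dimensional. They are given by chi_k(m) = zeta_7^(k*m) for k = 0,...,6. Row orthogonality: sum_m chi_k(m) conj(chi_l(m)) = 7 * [k = l].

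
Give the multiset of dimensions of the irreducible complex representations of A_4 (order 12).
Dimensions: 1, 1, 1, 3

There are 4 irreducibles (= number of conjugacy classes). Their dimensions d_i satisfy sum d_i^2 = |G| = 12: 1 + 1 + 1 + 9 = 12.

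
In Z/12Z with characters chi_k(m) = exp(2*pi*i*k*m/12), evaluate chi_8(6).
chi_8(6) = zeta_12^48 = 1

chi_8(6) = zeta_12^(8*6) = zeta_12^48. Since zeta_12^12 = 1, this equals zeta_12^0 = exp(2*pi*i*0/12) = 1.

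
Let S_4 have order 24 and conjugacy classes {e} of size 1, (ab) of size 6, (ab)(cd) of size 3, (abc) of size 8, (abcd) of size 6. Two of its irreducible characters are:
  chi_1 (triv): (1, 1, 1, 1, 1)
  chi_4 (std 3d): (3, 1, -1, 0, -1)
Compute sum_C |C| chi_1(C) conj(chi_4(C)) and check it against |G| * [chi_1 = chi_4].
Sum = 0; so <chi_1, chi_4> = 0 (distinct irreducibles are orthogonal).

Derivation: Compute term by term over conjugacy classes (|C| * chi_1(C) * conj(chi_4(C))):
  1*(1)*conj(3) + 6*(1)*conj(1) + 3*(1)*conj(-1) + 8*(1)*conj(0) + 6*(1)*conj(-1)
  = (3) + (6) + (-3) + (0) + (-6)
  = 0.
Dividing by |G| = 24 gives 0/24 = 0, matching the row-orthogonality relation <chi_1, chi_4> = [chi_1 = chi_4].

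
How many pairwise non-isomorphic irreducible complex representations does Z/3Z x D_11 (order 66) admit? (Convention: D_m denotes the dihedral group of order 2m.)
21

Justification: The number of irreducible complex representations of a finite group equals its number of conjugacy classes. For a direct product, #classes(G x H) = #classes(G) * #classes(H). Z/3Z has 3 classes (abelian), D_11 has 7 classes, so 3 * 7 = 21, so Z/3Z x D_11 (order 66) has exactly 21 irreducible complex representations.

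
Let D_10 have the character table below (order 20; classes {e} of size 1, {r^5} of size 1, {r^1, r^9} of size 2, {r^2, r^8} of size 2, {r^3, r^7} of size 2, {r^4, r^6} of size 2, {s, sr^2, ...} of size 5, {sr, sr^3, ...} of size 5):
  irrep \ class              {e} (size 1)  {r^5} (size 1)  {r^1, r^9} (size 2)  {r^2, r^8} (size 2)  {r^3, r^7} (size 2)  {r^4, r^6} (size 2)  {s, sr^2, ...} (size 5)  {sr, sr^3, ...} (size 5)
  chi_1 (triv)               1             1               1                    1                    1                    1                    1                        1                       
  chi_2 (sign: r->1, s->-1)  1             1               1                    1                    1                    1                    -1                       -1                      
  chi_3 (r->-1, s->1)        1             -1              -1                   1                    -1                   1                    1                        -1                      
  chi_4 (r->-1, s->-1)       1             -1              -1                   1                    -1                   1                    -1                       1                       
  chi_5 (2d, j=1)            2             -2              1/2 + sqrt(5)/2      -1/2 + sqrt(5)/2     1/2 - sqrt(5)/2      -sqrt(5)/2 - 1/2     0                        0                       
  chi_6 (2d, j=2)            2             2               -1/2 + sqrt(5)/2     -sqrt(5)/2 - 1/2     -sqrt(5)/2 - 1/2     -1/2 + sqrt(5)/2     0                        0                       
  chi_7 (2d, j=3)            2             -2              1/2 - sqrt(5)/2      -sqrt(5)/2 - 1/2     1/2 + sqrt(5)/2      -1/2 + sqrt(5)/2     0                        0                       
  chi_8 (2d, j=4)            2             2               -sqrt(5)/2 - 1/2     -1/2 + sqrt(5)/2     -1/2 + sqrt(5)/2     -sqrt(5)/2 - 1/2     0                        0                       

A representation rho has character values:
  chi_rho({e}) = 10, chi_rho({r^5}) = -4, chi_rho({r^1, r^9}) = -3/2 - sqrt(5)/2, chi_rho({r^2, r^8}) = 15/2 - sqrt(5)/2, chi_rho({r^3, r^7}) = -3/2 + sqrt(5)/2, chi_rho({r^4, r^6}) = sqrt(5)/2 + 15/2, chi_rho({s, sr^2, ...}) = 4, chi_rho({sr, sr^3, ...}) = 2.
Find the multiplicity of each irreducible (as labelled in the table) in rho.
Multiplicities: chi_1: 3, chi_2: 0, chi_3: 3, chi_4: 2, chi_5: 0, chi_6: 0, chi_7: 1, chi_8: 0.

Details: Use <chi_rho, chi> = (1/|G|) sum_C |C| * chi_rho(C) * conj(chi(C)) with |G| = 20 for each irreducible chi in the table:
  <chi_rho, chi_1> = (1/20)[1*(10)*conj(1) + 1*(-4)*conj(1) + 2*(-3/2 - sqrt(5)/2)*conj(1) + 2*(15/2 - sqrt(5)/2)*conj(1) + 2*(-3/2 + sqrt(5)/2)*conj(1) + 2*(sqrt(5)/2 + 15/2)*conj(1) + 5*(4)*conj(1) + 5*(2)*conj(1)]
      = (1/20)[(10) + (-4) + (-3 - sqrt(5)) + (15 - sqrt(5)) + (-3 + sqrt(5)) + (sqrt(5) + 15) + (20) + (10)] = 60/20 = 3
  <chi_rho, chi_2> = (1/20)[1*(10)*conj(1) + 1*(-4)*conj(1) + 2*(-3/2 - sqrt(5)/2)*conj(1) + 2*(15/2 - sqrt(5)/2)*conj(1) + 2*(-3/2 + sqrt(5)/2)*conj(1) + 2*(sqrt(5)/2 + 15/2)*conj(1) + 5*(4)*conj(-1) + 5*(2)*conj(-1)]
      = (1/20)[(10) + (-4) + (-3 - sqrt(5)) + (15 - sqrt(5)) + (-3 + sqrt(5)) + (sqrt(5) + 15) + (-20) + (-10)] = 0/20 = 0
  <chi_rho, chi_3> = (1/20)[1*(10)*conj(1) + 1*(-4)*conj(-1) + 2*(-3/2 - sqrt(5)/2)*conj(-1) + 2*(15/2 - sqrt(5)/2)*conj(1) + 2*(-3/2 + sqrt(5)/2)*conj(-1) + 2*(sqrt(5)/2 + 15/2)*conj(1) + 5*(4)*conj(1) + 5*(2)*conj(-1)]
      = (1/20)[(10) + (4) + (sqrt(5) + 3) + (15 - sqrt(5)) + (3 - sqrt(5)) + (sqrt(5) + 15) + (20) + (-10)] = 60/20 = 3
  <chi_rho, chi_4> = (1/20)[1*(10)*conj(1) + 1*(-4)*conj(-1) + 2*(-3/2 - sqrt(5)/2)*conj(-1) + 2*(15/2 - sqrt(5)/2)*conj(1) + 2*(-3/2 + sqrt(5)/2)*conj(-1) + 2*(sqrt(5)/2 + 15/2)*conj(1) + 5*(4)*conj(-1) + 5*(2)*conj(1)]
      = (1/20)[(10) + (4) + (sqrt(5) + 3) + (15 - sqrt(5)) + (3 - sqrt(5)) + (sqrt(5) + 15) + (-20) + (10)] = 40/20 = 2
  <chi_rho, chi_5> = (1/20)[1*(10)*conj(2) + 1*(-4)*conj(-2) + 2*(-3/2 - sqrt(5)/2)*conj(1/2 + sqrt(5)/2) + 2*(15/2 - sqrt(5)/2)*conj(-1/2 + sqrt(5)/2) + 2*(-3/2 + sqrt(5)/2)*conj(1/2 - sqrt(5)/2) + 2*(sqrt(5)/2 + 15/2)*conj(-sqrt(5)/2 - 1/2) + 5*(4)*conj(0) + 5*(2)*conj(0)]
      = (1/20)[(20) + (8) + (-2*sqrt(5) - 4) + (-10 + 8*sqrt(5)) + (-4 + 2*sqrt(5)) + (-8*sqrt(5) - 10) + (0) + (0)] = 0/20 = 0
  <chi_rho, chi_6> = (1/20)[1*(10)*conj(2) + 1*(-4)*conj(2) + 2*(-3/2 - sqrt(5)/2)*conj(-1/2 + sqrt(5)/2) + 2*(15/2 - sqrt(5)/2)*conj(-sqrt(5)/2 - 1/2) + 2*(-3/2 + sqrt(5)/2)*conj(-sqrt(5)/2 - 1/2) + 2*(sqrt(5)/2 + 15/2)*conj(-1/2 + sqrt(5)/2) + 5*(4)*conj(0) + 5*(2)*conj(0)]
      = (1/20)[(20) + (-8) + (-sqrt(5) - 1) + (-7*sqrt(5) - 5) + (-1 + sqrt(5)) + (-5 + 7*sqrt(5)) + (0) + (0)] = 0/20 = 0
  <chi_rho, chi_7> = (1/20)[1*(10)*conj(2) + 1*(-4)*conj(-2) + 2*(-3/2 - sqrt(5)/2)*conj(1/2 - sqrt(5)/2) + 2*(15/2 - sqrt(5)/2)*conj(-sqrt(5)/2 - 1/2) + 2*(-3/2 + sqrt(5)/2)*conj(1/2 + sqrt(5)/2) + 2*(sqrt(5)/2 + 15/2)*conj(-1/2 + sqrt(5)/2) + 5*(4)*conj(0) + 5*(2)*conj(0)]
      = (1/20)[(20) + (8) + (1 + sqrt(5)) + (-7*sqrt(5) - 5) + (1 - sqrt(5)) + (-5 + 7*sqrt(5)) + (0) + (0)] = 20/20 = 1
  <chi_rho, chi_8> = (1/20)[1*(10)*conj(2) + 1*(-4)*conj(2) + 2*(-3/2 - sqrt(5)/2)*conj(-sqrt(5)/2 - 1/2) + 2*(15/2 - sqrt(5)/2)*conj(-1/2 + sqrt(5)/2) + 2*(-3/2 + sqrt(5)/2)*conj(-1/2 + sqrt(5)/2) + 2*(sqrt(5)/2 + 15/2)*conj(-sqrt(5)/2 - 1/2) + 5*(4)*conj(0) + 5*(2)*conj(0)]
      = (1/20)[(20) + (-8) + (4 + 2*sqrt(5)) + (-10 + 8*sqrt(5)) + (4 - 2*sqrt(5)) + (-8*sqrt(5) - 10) + (0) + (0)] = 0/20 = 0
Dimension check: dim(rho) = sum (mult * dim) = 3*1 + 0*1 + 3*1 + 2*1 + 0*2 + 0*2 + 1*2 + 0*2 = 10 = chi_rho(e) = 10.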